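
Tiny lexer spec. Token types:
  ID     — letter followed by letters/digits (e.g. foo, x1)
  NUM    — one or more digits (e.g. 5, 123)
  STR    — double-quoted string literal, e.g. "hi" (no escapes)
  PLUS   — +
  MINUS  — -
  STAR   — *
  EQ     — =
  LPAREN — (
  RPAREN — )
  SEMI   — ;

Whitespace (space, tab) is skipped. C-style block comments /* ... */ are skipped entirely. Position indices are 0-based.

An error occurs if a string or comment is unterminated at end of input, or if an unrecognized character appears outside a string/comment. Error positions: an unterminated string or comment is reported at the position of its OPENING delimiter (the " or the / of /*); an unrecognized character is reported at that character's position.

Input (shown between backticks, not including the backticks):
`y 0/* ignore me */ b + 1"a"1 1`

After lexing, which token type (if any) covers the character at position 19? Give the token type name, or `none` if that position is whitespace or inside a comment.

Answer: ID

Derivation:
pos=0: emit ID 'y' (now at pos=1)
pos=2: emit NUM '0' (now at pos=3)
pos=3: enter COMMENT mode (saw '/*')
exit COMMENT mode (now at pos=18)
pos=19: emit ID 'b' (now at pos=20)
pos=21: emit PLUS '+'
pos=23: emit NUM '1' (now at pos=24)
pos=24: enter STRING mode
pos=24: emit STR "a" (now at pos=27)
pos=27: emit NUM '1' (now at pos=28)
pos=29: emit NUM '1' (now at pos=30)
DONE. 8 tokens: [ID, NUM, ID, PLUS, NUM, STR, NUM, NUM]
Position 19: char is 'b' -> ID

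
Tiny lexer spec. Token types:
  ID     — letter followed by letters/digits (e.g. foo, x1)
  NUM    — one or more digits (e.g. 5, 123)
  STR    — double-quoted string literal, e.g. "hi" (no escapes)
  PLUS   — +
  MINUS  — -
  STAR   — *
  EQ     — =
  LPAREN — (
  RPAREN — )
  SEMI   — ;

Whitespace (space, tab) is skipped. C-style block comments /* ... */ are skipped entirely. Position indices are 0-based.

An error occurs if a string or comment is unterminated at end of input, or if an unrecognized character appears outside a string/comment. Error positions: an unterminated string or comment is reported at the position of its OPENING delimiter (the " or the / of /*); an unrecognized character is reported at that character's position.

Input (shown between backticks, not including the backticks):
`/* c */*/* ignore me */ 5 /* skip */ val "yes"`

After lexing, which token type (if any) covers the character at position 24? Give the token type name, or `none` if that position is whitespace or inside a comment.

pos=0: enter COMMENT mode (saw '/*')
exit COMMENT mode (now at pos=7)
pos=7: emit STAR '*'
pos=8: enter COMMENT mode (saw '/*')
exit COMMENT mode (now at pos=23)
pos=24: emit NUM '5' (now at pos=25)
pos=26: enter COMMENT mode (saw '/*')
exit COMMENT mode (now at pos=36)
pos=37: emit ID 'val' (now at pos=40)
pos=41: enter STRING mode
pos=41: emit STR "yes" (now at pos=46)
DONE. 4 tokens: [STAR, NUM, ID, STR]
Position 24: char is '5' -> NUM

Answer: NUM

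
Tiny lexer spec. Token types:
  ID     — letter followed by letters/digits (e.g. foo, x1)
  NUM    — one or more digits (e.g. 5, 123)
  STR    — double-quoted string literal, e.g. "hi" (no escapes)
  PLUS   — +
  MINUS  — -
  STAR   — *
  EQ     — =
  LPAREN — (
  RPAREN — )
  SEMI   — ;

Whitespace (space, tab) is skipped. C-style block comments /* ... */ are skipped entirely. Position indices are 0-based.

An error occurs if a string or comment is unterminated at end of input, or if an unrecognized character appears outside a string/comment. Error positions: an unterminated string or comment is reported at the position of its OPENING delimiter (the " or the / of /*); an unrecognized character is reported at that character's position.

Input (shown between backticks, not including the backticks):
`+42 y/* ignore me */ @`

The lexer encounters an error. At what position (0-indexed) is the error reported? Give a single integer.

Answer: 21

Derivation:
pos=0: emit PLUS '+'
pos=1: emit NUM '42' (now at pos=3)
pos=4: emit ID 'y' (now at pos=5)
pos=5: enter COMMENT mode (saw '/*')
exit COMMENT mode (now at pos=20)
pos=21: ERROR — unrecognized char '@'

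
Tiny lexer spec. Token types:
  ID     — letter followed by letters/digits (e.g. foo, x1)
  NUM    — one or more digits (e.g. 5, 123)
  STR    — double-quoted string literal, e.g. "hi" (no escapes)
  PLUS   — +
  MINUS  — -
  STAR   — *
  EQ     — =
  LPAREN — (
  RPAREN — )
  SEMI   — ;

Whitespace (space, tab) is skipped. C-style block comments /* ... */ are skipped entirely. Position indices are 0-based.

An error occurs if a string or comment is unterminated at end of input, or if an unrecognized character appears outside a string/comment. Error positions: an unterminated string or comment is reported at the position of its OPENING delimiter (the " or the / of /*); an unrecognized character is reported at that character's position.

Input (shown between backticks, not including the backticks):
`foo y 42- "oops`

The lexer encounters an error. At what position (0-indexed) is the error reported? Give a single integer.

pos=0: emit ID 'foo' (now at pos=3)
pos=4: emit ID 'y' (now at pos=5)
pos=6: emit NUM '42' (now at pos=8)
pos=8: emit MINUS '-'
pos=10: enter STRING mode
pos=10: ERROR — unterminated string

Answer: 10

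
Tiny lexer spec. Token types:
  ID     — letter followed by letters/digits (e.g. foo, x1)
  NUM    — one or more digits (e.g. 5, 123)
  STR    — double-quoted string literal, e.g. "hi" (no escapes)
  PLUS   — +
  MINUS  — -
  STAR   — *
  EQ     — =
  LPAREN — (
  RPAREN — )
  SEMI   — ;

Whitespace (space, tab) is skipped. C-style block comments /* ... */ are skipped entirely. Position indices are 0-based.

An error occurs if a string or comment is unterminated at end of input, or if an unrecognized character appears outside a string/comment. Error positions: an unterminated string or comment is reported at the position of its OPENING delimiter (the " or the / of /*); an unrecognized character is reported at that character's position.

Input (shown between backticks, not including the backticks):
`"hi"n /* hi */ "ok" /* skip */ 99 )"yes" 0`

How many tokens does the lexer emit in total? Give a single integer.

pos=0: enter STRING mode
pos=0: emit STR "hi" (now at pos=4)
pos=4: emit ID 'n' (now at pos=5)
pos=6: enter COMMENT mode (saw '/*')
exit COMMENT mode (now at pos=14)
pos=15: enter STRING mode
pos=15: emit STR "ok" (now at pos=19)
pos=20: enter COMMENT mode (saw '/*')
exit COMMENT mode (now at pos=30)
pos=31: emit NUM '99' (now at pos=33)
pos=34: emit RPAREN ')'
pos=35: enter STRING mode
pos=35: emit STR "yes" (now at pos=40)
pos=41: emit NUM '0' (now at pos=42)
DONE. 7 tokens: [STR, ID, STR, NUM, RPAREN, STR, NUM]

Answer: 7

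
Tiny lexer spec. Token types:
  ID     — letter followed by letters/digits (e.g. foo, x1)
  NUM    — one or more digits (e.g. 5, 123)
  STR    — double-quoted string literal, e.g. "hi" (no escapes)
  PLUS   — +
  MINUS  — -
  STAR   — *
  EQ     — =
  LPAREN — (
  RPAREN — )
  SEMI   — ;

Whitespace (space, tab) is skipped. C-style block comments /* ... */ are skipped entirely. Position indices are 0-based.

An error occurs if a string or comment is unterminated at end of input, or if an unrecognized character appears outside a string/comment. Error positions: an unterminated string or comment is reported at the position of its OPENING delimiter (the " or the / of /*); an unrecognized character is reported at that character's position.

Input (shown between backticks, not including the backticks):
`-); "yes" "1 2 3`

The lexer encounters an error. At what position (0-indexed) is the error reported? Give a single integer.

pos=0: emit MINUS '-'
pos=1: emit RPAREN ')'
pos=2: emit SEMI ';'
pos=4: enter STRING mode
pos=4: emit STR "yes" (now at pos=9)
pos=10: enter STRING mode
pos=10: ERROR — unterminated string

Answer: 10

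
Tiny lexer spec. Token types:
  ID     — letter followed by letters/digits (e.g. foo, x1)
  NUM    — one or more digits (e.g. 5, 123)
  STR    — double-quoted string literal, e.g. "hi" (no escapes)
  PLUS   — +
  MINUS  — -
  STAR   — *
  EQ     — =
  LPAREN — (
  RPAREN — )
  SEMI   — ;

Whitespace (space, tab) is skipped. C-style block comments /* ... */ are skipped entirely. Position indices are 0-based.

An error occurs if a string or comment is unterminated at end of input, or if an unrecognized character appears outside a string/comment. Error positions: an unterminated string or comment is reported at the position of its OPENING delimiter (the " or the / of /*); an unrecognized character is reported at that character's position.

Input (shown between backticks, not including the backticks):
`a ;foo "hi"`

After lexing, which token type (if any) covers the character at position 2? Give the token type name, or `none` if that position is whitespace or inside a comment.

pos=0: emit ID 'a' (now at pos=1)
pos=2: emit SEMI ';'
pos=3: emit ID 'foo' (now at pos=6)
pos=7: enter STRING mode
pos=7: emit STR "hi" (now at pos=11)
DONE. 4 tokens: [ID, SEMI, ID, STR]
Position 2: char is ';' -> SEMI

Answer: SEMI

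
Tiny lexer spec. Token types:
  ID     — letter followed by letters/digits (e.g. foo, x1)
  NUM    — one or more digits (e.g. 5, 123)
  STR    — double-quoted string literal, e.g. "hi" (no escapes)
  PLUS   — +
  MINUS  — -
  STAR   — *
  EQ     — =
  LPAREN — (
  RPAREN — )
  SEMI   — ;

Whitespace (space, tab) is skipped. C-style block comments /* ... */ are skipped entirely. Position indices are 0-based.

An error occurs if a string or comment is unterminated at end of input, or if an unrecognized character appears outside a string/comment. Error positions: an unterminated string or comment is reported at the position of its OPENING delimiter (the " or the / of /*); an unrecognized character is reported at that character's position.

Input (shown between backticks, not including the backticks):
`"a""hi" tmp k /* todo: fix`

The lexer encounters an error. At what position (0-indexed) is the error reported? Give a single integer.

pos=0: enter STRING mode
pos=0: emit STR "a" (now at pos=3)
pos=3: enter STRING mode
pos=3: emit STR "hi" (now at pos=7)
pos=8: emit ID 'tmp' (now at pos=11)
pos=12: emit ID 'k' (now at pos=13)
pos=14: enter COMMENT mode (saw '/*')
pos=14: ERROR — unterminated comment (reached EOF)

Answer: 14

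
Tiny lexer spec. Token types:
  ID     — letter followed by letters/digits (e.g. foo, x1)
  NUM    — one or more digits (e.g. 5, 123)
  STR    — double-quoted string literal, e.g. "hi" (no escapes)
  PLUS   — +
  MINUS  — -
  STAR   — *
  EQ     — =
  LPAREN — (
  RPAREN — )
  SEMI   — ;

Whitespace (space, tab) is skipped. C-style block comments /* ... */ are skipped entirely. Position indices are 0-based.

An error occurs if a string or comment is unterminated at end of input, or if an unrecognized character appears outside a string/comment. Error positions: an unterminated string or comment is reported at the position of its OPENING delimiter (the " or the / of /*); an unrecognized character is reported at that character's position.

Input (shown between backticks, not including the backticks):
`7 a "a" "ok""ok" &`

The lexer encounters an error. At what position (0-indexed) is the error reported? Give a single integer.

Answer: 17

Derivation:
pos=0: emit NUM '7' (now at pos=1)
pos=2: emit ID 'a' (now at pos=3)
pos=4: enter STRING mode
pos=4: emit STR "a" (now at pos=7)
pos=8: enter STRING mode
pos=8: emit STR "ok" (now at pos=12)
pos=12: enter STRING mode
pos=12: emit STR "ok" (now at pos=16)
pos=17: ERROR — unrecognized char '&'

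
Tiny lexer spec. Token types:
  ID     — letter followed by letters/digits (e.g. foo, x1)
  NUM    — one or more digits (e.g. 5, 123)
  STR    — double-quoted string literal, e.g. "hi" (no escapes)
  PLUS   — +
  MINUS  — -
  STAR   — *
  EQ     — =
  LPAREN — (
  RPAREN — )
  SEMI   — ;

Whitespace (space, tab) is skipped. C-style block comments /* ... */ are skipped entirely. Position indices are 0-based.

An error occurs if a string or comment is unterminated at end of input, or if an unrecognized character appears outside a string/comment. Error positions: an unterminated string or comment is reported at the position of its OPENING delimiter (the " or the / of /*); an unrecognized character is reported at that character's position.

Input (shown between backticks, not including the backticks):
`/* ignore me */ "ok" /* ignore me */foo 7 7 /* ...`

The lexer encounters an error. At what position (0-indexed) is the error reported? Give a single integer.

Answer: 44

Derivation:
pos=0: enter COMMENT mode (saw '/*')
exit COMMENT mode (now at pos=15)
pos=16: enter STRING mode
pos=16: emit STR "ok" (now at pos=20)
pos=21: enter COMMENT mode (saw '/*')
exit COMMENT mode (now at pos=36)
pos=36: emit ID 'foo' (now at pos=39)
pos=40: emit NUM '7' (now at pos=41)
pos=42: emit NUM '7' (now at pos=43)
pos=44: enter COMMENT mode (saw '/*')
pos=44: ERROR — unterminated comment (reached EOF)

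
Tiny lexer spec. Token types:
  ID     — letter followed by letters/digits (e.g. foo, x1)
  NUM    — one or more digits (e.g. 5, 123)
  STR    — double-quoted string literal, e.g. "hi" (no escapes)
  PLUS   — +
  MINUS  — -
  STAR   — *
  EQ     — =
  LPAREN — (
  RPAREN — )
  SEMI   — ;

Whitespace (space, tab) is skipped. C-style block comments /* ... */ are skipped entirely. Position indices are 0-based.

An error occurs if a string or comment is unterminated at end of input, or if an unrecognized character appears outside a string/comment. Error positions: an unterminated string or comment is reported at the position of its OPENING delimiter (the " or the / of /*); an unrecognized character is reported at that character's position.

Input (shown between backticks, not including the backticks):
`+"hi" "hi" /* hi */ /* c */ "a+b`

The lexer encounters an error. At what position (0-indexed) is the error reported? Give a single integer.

pos=0: emit PLUS '+'
pos=1: enter STRING mode
pos=1: emit STR "hi" (now at pos=5)
pos=6: enter STRING mode
pos=6: emit STR "hi" (now at pos=10)
pos=11: enter COMMENT mode (saw '/*')
exit COMMENT mode (now at pos=19)
pos=20: enter COMMENT mode (saw '/*')
exit COMMENT mode (now at pos=27)
pos=28: enter STRING mode
pos=28: ERROR — unterminated string

Answer: 28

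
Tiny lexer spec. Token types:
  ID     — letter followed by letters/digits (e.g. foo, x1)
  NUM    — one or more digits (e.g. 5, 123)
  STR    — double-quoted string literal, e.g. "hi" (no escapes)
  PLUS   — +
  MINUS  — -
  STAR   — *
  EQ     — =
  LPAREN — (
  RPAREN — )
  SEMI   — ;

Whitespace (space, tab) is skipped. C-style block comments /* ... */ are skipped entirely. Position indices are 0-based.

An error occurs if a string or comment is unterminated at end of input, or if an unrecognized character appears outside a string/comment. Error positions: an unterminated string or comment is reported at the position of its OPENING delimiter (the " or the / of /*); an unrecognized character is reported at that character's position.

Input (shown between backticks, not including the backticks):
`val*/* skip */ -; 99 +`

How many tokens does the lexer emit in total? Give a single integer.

pos=0: emit ID 'val' (now at pos=3)
pos=3: emit STAR '*'
pos=4: enter COMMENT mode (saw '/*')
exit COMMENT mode (now at pos=14)
pos=15: emit MINUS '-'
pos=16: emit SEMI ';'
pos=18: emit NUM '99' (now at pos=20)
pos=21: emit PLUS '+'
DONE. 6 tokens: [ID, STAR, MINUS, SEMI, NUM, PLUS]

Answer: 6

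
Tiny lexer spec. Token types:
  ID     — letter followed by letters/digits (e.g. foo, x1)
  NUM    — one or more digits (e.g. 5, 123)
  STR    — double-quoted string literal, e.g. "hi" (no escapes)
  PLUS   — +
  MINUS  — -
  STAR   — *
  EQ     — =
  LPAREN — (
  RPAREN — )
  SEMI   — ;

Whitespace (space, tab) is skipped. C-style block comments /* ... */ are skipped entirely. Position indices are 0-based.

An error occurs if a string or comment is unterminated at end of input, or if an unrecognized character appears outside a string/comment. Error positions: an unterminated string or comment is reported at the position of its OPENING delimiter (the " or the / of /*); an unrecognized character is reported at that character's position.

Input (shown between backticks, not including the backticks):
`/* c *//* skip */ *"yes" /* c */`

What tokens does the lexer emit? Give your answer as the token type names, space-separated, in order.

Answer: STAR STR

Derivation:
pos=0: enter COMMENT mode (saw '/*')
exit COMMENT mode (now at pos=7)
pos=7: enter COMMENT mode (saw '/*')
exit COMMENT mode (now at pos=17)
pos=18: emit STAR '*'
pos=19: enter STRING mode
pos=19: emit STR "yes" (now at pos=24)
pos=25: enter COMMENT mode (saw '/*')
exit COMMENT mode (now at pos=32)
DONE. 2 tokens: [STAR, STR]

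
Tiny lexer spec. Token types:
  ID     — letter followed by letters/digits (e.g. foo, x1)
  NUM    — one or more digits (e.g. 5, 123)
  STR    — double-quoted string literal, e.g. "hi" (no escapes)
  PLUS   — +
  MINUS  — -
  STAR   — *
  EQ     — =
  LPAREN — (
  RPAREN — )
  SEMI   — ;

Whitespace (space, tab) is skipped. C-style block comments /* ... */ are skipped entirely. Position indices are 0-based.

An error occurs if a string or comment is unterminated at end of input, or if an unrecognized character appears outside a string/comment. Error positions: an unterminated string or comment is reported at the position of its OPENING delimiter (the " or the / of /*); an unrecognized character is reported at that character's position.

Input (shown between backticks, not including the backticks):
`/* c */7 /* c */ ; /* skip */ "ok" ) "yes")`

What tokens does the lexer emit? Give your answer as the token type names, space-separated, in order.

Answer: NUM SEMI STR RPAREN STR RPAREN

Derivation:
pos=0: enter COMMENT mode (saw '/*')
exit COMMENT mode (now at pos=7)
pos=7: emit NUM '7' (now at pos=8)
pos=9: enter COMMENT mode (saw '/*')
exit COMMENT mode (now at pos=16)
pos=17: emit SEMI ';'
pos=19: enter COMMENT mode (saw '/*')
exit COMMENT mode (now at pos=29)
pos=30: enter STRING mode
pos=30: emit STR "ok" (now at pos=34)
pos=35: emit RPAREN ')'
pos=37: enter STRING mode
pos=37: emit STR "yes" (now at pos=42)
pos=42: emit RPAREN ')'
DONE. 6 tokens: [NUM, SEMI, STR, RPAREN, STR, RPAREN]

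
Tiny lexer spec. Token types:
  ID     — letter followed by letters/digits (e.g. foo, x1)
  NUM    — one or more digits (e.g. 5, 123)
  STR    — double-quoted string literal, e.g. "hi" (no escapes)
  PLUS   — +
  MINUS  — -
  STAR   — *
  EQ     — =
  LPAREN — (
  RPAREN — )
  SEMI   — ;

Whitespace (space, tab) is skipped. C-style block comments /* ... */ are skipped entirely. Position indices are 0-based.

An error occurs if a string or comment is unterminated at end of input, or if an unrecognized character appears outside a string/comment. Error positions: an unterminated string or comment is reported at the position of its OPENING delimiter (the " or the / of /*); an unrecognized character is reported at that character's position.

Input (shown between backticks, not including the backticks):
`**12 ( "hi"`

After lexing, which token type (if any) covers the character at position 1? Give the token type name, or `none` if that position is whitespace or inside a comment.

Answer: STAR

Derivation:
pos=0: emit STAR '*'
pos=1: emit STAR '*'
pos=2: emit NUM '12' (now at pos=4)
pos=5: emit LPAREN '('
pos=7: enter STRING mode
pos=7: emit STR "hi" (now at pos=11)
DONE. 5 tokens: [STAR, STAR, NUM, LPAREN, STR]
Position 1: char is '*' -> STAR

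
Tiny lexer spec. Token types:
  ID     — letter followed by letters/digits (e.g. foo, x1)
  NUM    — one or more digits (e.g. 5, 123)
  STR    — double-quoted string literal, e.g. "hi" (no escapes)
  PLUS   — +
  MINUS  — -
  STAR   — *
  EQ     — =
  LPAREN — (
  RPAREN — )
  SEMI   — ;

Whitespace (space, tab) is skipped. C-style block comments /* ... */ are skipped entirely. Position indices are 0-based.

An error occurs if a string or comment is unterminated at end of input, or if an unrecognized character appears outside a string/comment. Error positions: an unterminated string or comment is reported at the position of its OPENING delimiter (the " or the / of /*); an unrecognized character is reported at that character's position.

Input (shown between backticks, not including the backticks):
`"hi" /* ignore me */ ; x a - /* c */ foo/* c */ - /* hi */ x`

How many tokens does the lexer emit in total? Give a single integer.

Answer: 8

Derivation:
pos=0: enter STRING mode
pos=0: emit STR "hi" (now at pos=4)
pos=5: enter COMMENT mode (saw '/*')
exit COMMENT mode (now at pos=20)
pos=21: emit SEMI ';'
pos=23: emit ID 'x' (now at pos=24)
pos=25: emit ID 'a' (now at pos=26)
pos=27: emit MINUS '-'
pos=29: enter COMMENT mode (saw '/*')
exit COMMENT mode (now at pos=36)
pos=37: emit ID 'foo' (now at pos=40)
pos=40: enter COMMENT mode (saw '/*')
exit COMMENT mode (now at pos=47)
pos=48: emit MINUS '-'
pos=50: enter COMMENT mode (saw '/*')
exit COMMENT mode (now at pos=58)
pos=59: emit ID 'x' (now at pos=60)
DONE. 8 tokens: [STR, SEMI, ID, ID, MINUS, ID, MINUS, ID]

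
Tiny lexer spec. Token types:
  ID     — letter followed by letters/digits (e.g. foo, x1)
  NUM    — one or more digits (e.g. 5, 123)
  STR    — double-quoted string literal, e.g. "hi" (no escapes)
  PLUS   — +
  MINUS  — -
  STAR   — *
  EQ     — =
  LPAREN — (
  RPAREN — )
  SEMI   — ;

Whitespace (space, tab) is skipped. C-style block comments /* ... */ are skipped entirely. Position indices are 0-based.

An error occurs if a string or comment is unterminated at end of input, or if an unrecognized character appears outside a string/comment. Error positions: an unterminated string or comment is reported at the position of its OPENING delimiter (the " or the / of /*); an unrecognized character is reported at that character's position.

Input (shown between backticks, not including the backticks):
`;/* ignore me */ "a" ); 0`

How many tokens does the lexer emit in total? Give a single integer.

Answer: 5

Derivation:
pos=0: emit SEMI ';'
pos=1: enter COMMENT mode (saw '/*')
exit COMMENT mode (now at pos=16)
pos=17: enter STRING mode
pos=17: emit STR "a" (now at pos=20)
pos=21: emit RPAREN ')'
pos=22: emit SEMI ';'
pos=24: emit NUM '0' (now at pos=25)
DONE. 5 tokens: [SEMI, STR, RPAREN, SEMI, NUM]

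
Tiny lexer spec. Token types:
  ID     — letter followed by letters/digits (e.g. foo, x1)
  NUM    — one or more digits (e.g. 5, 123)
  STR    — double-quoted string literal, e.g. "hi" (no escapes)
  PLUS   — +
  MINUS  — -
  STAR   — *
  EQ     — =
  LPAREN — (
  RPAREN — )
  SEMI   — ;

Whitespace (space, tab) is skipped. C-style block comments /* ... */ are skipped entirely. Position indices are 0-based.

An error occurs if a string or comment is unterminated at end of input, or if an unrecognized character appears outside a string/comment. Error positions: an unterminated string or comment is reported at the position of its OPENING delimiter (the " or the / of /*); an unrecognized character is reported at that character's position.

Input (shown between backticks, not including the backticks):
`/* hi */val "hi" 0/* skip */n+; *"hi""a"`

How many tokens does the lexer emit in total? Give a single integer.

Answer: 9

Derivation:
pos=0: enter COMMENT mode (saw '/*')
exit COMMENT mode (now at pos=8)
pos=8: emit ID 'val' (now at pos=11)
pos=12: enter STRING mode
pos=12: emit STR "hi" (now at pos=16)
pos=17: emit NUM '0' (now at pos=18)
pos=18: enter COMMENT mode (saw '/*')
exit COMMENT mode (now at pos=28)
pos=28: emit ID 'n' (now at pos=29)
pos=29: emit PLUS '+'
pos=30: emit SEMI ';'
pos=32: emit STAR '*'
pos=33: enter STRING mode
pos=33: emit STR "hi" (now at pos=37)
pos=37: enter STRING mode
pos=37: emit STR "a" (now at pos=40)
DONE. 9 tokens: [ID, STR, NUM, ID, PLUS, SEMI, STAR, STR, STR]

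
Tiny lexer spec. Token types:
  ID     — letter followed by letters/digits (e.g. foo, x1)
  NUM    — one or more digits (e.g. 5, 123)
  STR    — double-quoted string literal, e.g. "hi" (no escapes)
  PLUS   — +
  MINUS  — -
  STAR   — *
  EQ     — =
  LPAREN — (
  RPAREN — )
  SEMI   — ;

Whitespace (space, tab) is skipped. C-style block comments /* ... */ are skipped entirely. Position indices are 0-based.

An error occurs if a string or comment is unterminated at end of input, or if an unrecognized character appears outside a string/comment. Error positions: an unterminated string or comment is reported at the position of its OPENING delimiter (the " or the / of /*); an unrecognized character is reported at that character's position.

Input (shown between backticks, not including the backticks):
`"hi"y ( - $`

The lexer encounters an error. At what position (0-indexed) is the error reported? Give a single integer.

Answer: 10

Derivation:
pos=0: enter STRING mode
pos=0: emit STR "hi" (now at pos=4)
pos=4: emit ID 'y' (now at pos=5)
pos=6: emit LPAREN '('
pos=8: emit MINUS '-'
pos=10: ERROR — unrecognized char '$'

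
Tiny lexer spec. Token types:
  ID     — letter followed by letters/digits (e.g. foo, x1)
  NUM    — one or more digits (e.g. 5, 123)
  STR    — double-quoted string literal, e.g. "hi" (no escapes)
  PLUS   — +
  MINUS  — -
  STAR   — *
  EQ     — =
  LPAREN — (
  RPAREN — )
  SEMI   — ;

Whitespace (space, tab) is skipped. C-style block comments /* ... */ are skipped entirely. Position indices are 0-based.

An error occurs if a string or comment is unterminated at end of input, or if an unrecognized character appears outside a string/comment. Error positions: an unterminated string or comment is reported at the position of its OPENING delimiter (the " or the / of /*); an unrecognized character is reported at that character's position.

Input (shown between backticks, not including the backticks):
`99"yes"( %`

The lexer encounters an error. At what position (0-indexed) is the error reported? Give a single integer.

pos=0: emit NUM '99' (now at pos=2)
pos=2: enter STRING mode
pos=2: emit STR "yes" (now at pos=7)
pos=7: emit LPAREN '('
pos=9: ERROR — unrecognized char '%'

Answer: 9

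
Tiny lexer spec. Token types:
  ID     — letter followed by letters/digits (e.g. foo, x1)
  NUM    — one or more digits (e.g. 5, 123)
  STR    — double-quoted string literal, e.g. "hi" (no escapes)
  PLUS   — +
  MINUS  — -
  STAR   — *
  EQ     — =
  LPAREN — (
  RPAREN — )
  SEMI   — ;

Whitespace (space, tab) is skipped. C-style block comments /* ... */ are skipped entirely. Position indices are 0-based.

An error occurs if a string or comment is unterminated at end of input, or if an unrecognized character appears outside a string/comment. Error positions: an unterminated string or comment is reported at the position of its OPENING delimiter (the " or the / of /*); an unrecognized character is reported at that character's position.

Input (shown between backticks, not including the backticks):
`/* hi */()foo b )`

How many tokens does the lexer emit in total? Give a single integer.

pos=0: enter COMMENT mode (saw '/*')
exit COMMENT mode (now at pos=8)
pos=8: emit LPAREN '('
pos=9: emit RPAREN ')'
pos=10: emit ID 'foo' (now at pos=13)
pos=14: emit ID 'b' (now at pos=15)
pos=16: emit RPAREN ')'
DONE. 5 tokens: [LPAREN, RPAREN, ID, ID, RPAREN]

Answer: 5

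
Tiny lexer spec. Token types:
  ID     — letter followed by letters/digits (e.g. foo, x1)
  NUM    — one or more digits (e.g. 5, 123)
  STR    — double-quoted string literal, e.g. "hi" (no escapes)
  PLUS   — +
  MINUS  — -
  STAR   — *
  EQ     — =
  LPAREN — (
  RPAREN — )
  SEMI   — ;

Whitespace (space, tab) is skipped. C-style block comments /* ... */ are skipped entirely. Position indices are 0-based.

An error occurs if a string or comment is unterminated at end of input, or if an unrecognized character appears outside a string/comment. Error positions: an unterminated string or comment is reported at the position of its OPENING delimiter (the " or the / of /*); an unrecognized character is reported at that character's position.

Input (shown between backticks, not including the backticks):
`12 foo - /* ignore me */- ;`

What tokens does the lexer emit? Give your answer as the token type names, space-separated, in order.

pos=0: emit NUM '12' (now at pos=2)
pos=3: emit ID 'foo' (now at pos=6)
pos=7: emit MINUS '-'
pos=9: enter COMMENT mode (saw '/*')
exit COMMENT mode (now at pos=24)
pos=24: emit MINUS '-'
pos=26: emit SEMI ';'
DONE. 5 tokens: [NUM, ID, MINUS, MINUS, SEMI]

Answer: NUM ID MINUS MINUS SEMI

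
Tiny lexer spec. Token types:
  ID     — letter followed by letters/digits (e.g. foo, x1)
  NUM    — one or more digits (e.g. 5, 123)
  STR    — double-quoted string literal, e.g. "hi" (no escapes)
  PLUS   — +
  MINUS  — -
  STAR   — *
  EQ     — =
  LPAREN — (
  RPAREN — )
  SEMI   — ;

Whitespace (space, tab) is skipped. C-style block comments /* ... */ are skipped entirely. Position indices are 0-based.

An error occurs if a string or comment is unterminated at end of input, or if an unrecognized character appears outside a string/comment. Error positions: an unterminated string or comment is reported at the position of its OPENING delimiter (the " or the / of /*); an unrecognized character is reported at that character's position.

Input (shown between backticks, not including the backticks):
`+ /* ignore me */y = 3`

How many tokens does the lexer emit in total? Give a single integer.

Answer: 4

Derivation:
pos=0: emit PLUS '+'
pos=2: enter COMMENT mode (saw '/*')
exit COMMENT mode (now at pos=17)
pos=17: emit ID 'y' (now at pos=18)
pos=19: emit EQ '='
pos=21: emit NUM '3' (now at pos=22)
DONE. 4 tokens: [PLUS, ID, EQ, NUM]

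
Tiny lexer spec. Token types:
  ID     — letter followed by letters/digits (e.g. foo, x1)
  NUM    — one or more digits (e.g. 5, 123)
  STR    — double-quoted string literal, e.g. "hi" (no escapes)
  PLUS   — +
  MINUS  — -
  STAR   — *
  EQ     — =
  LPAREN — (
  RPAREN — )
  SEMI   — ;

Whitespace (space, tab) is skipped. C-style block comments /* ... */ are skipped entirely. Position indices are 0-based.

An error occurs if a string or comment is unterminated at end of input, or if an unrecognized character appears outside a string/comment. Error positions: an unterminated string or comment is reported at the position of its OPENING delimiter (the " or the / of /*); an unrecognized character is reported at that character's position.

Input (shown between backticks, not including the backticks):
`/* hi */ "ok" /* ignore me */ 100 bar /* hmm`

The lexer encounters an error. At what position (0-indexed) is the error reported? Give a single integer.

pos=0: enter COMMENT mode (saw '/*')
exit COMMENT mode (now at pos=8)
pos=9: enter STRING mode
pos=9: emit STR "ok" (now at pos=13)
pos=14: enter COMMENT mode (saw '/*')
exit COMMENT mode (now at pos=29)
pos=30: emit NUM '100' (now at pos=33)
pos=34: emit ID 'bar' (now at pos=37)
pos=38: enter COMMENT mode (saw '/*')
pos=38: ERROR — unterminated comment (reached EOF)

Answer: 38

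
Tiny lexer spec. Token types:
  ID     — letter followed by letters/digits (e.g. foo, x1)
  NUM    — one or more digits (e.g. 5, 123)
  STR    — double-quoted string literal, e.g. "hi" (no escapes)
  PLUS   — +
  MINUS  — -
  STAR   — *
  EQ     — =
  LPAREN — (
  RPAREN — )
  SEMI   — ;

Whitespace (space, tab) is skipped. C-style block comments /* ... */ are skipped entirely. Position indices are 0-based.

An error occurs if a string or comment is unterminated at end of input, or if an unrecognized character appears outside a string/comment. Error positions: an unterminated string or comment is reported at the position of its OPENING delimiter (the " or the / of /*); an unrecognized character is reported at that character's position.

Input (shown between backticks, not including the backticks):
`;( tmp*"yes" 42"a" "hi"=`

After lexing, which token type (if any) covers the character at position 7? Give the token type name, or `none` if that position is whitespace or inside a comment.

pos=0: emit SEMI ';'
pos=1: emit LPAREN '('
pos=3: emit ID 'tmp' (now at pos=6)
pos=6: emit STAR '*'
pos=7: enter STRING mode
pos=7: emit STR "yes" (now at pos=12)
pos=13: emit NUM '42' (now at pos=15)
pos=15: enter STRING mode
pos=15: emit STR "a" (now at pos=18)
pos=19: enter STRING mode
pos=19: emit STR "hi" (now at pos=23)
pos=23: emit EQ '='
DONE. 9 tokens: [SEMI, LPAREN, ID, STAR, STR, NUM, STR, STR, EQ]
Position 7: char is '"' -> STR

Answer: STR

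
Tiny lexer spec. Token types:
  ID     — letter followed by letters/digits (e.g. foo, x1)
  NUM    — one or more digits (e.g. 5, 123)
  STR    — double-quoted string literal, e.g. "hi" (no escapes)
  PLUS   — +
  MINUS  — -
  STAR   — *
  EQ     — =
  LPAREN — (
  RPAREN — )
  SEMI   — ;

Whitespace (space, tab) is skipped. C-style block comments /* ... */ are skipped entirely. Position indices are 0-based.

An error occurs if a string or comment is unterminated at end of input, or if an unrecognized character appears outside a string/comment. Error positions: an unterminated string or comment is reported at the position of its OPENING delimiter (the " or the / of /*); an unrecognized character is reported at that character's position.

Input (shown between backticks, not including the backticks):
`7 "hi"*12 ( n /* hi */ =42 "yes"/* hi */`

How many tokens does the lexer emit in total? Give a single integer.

pos=0: emit NUM '7' (now at pos=1)
pos=2: enter STRING mode
pos=2: emit STR "hi" (now at pos=6)
pos=6: emit STAR '*'
pos=7: emit NUM '12' (now at pos=9)
pos=10: emit LPAREN '('
pos=12: emit ID 'n' (now at pos=13)
pos=14: enter COMMENT mode (saw '/*')
exit COMMENT mode (now at pos=22)
pos=23: emit EQ '='
pos=24: emit NUM '42' (now at pos=26)
pos=27: enter STRING mode
pos=27: emit STR "yes" (now at pos=32)
pos=32: enter COMMENT mode (saw '/*')
exit COMMENT mode (now at pos=40)
DONE. 9 tokens: [NUM, STR, STAR, NUM, LPAREN, ID, EQ, NUM, STR]

Answer: 9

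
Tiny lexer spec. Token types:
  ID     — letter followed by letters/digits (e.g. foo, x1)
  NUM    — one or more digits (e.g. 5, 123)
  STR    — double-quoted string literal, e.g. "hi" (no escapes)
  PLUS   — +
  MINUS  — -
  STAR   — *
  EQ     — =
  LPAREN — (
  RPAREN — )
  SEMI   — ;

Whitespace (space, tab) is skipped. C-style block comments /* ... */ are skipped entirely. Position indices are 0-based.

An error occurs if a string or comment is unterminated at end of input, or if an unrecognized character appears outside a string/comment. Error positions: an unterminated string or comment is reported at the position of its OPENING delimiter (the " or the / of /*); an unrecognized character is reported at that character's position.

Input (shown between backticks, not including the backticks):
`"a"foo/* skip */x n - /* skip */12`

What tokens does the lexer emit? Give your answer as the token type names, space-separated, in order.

Answer: STR ID ID ID MINUS NUM

Derivation:
pos=0: enter STRING mode
pos=0: emit STR "a" (now at pos=3)
pos=3: emit ID 'foo' (now at pos=6)
pos=6: enter COMMENT mode (saw '/*')
exit COMMENT mode (now at pos=16)
pos=16: emit ID 'x' (now at pos=17)
pos=18: emit ID 'n' (now at pos=19)
pos=20: emit MINUS '-'
pos=22: enter COMMENT mode (saw '/*')
exit COMMENT mode (now at pos=32)
pos=32: emit NUM '12' (now at pos=34)
DONE. 6 tokens: [STR, ID, ID, ID, MINUS, NUM]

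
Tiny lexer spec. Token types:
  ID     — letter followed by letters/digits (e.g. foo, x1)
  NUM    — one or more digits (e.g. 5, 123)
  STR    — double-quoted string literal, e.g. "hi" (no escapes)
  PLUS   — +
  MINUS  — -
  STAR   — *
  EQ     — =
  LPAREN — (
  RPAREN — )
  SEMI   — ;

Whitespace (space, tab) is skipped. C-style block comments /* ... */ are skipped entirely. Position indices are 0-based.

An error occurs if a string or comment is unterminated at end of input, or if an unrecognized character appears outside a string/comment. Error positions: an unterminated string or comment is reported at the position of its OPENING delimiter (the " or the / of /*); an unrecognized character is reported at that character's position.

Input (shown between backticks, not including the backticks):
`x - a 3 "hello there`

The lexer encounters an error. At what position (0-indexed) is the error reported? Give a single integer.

Answer: 8

Derivation:
pos=0: emit ID 'x' (now at pos=1)
pos=2: emit MINUS '-'
pos=4: emit ID 'a' (now at pos=5)
pos=6: emit NUM '3' (now at pos=7)
pos=8: enter STRING mode
pos=8: ERROR — unterminated string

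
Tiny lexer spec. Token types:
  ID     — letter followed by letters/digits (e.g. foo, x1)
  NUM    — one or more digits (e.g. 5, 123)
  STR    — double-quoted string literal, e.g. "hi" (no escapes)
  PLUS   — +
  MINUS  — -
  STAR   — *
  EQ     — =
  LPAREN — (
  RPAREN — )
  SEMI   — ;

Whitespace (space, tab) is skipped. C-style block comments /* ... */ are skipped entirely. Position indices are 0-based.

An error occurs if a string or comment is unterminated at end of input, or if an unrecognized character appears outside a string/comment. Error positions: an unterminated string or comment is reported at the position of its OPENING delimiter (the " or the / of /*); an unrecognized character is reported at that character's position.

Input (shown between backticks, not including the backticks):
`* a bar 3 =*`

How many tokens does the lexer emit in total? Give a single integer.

pos=0: emit STAR '*'
pos=2: emit ID 'a' (now at pos=3)
pos=4: emit ID 'bar' (now at pos=7)
pos=8: emit NUM '3' (now at pos=9)
pos=10: emit EQ '='
pos=11: emit STAR '*'
DONE. 6 tokens: [STAR, ID, ID, NUM, EQ, STAR]

Answer: 6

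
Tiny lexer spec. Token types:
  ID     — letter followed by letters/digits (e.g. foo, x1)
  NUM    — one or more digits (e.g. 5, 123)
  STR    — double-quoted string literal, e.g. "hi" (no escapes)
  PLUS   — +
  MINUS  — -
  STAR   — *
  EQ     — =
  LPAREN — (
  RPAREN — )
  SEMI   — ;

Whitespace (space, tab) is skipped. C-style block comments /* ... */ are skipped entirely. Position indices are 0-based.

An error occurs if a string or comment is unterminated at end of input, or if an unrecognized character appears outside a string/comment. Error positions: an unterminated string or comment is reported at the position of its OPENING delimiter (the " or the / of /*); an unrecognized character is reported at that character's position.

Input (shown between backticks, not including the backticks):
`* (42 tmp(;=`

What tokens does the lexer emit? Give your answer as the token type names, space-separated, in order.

pos=0: emit STAR '*'
pos=2: emit LPAREN '('
pos=3: emit NUM '42' (now at pos=5)
pos=6: emit ID 'tmp' (now at pos=9)
pos=9: emit LPAREN '('
pos=10: emit SEMI ';'
pos=11: emit EQ '='
DONE. 7 tokens: [STAR, LPAREN, NUM, ID, LPAREN, SEMI, EQ]

Answer: STAR LPAREN NUM ID LPAREN SEMI EQ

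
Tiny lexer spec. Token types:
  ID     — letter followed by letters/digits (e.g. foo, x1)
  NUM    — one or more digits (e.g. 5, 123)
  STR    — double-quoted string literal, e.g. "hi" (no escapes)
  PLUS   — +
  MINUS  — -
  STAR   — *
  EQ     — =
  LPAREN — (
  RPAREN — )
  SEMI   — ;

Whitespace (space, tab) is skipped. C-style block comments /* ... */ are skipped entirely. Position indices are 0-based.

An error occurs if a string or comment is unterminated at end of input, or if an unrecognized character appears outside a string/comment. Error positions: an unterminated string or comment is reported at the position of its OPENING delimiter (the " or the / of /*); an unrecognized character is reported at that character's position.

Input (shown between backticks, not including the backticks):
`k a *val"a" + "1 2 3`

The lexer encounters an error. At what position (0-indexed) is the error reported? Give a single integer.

pos=0: emit ID 'k' (now at pos=1)
pos=2: emit ID 'a' (now at pos=3)
pos=4: emit STAR '*'
pos=5: emit ID 'val' (now at pos=8)
pos=8: enter STRING mode
pos=8: emit STR "a" (now at pos=11)
pos=12: emit PLUS '+'
pos=14: enter STRING mode
pos=14: ERROR — unterminated string

Answer: 14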